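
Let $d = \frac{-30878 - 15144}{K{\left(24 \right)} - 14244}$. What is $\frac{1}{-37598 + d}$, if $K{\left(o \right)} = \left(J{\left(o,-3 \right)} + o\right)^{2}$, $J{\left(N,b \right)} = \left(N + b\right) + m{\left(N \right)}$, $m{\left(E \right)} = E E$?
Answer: $- \frac{371397}{13963830428} \approx -2.6597 \cdot 10^{-5}$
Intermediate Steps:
$m{\left(E \right)} = E^{2}$
$J{\left(N,b \right)} = N + b + N^{2}$ ($J{\left(N,b \right)} = \left(N + b\right) + N^{2} = N + b + N^{2}$)
$K{\left(o \right)} = \left(-3 + o^{2} + 2 o\right)^{2}$ ($K{\left(o \right)} = \left(\left(o - 3 + o^{2}\right) + o\right)^{2} = \left(\left(-3 + o + o^{2}\right) + o\right)^{2} = \left(-3 + o^{2} + 2 o\right)^{2}$)
$d = - \frac{46022}{371397}$ ($d = \frac{-30878 - 15144}{\left(-3 + 24^{2} + 2 \cdot 24\right)^{2} - 14244} = - \frac{46022}{\left(-3 + 576 + 48\right)^{2} - 14244} = - \frac{46022}{621^{2} - 14244} = - \frac{46022}{385641 - 14244} = - \frac{46022}{371397} \approx -0.12392$)
$\frac{1}{-37598 + d} = \frac{1}{-37598 - \frac{46022}{371397}} = \frac{1}{- \frac{13963830428}{371397}} = - \frac{371397}{13963830428}$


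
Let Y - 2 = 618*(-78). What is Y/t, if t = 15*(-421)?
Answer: 48202/6315 ≈ 7.6329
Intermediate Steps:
t = -6315
Y = -48202 (Y = 2 + 618*(-78) = 2 - 48204 = -48202)
Y/t = -48202/(-6315) = -48202*(-1/6315) = 48202/6315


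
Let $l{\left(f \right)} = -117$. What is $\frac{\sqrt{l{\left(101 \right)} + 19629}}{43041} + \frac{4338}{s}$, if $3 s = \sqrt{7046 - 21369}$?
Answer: $\frac{2 \sqrt{542}}{14347} - \frac{13014 i \sqrt{14323}}{14323} \approx 0.0032454 - 108.74 i$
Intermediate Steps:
$s = \frac{i \sqrt{14323}}{3}$ ($s = \frac{\sqrt{7046 - 21369}}{3} = \frac{\sqrt{-14323}}{3} = \frac{i \sqrt{14323}}{3} \approx 39.893 i$)
$\frac{\sqrt{l{\left(101 \right)} + 19629}}{43041} + \frac{4338}{s} = \frac{\sqrt{-117 + 19629}}{43041} + \frac{4338}{\frac{1}{3} i \sqrt{14323}} = \sqrt{19512} \cdot \frac{1}{43041} + 4338 \left(- \frac{3 i \sqrt{14323}}{14323}\right) = 6 \sqrt{542} \cdot \frac{1}{43041} - \frac{13014 i \sqrt{14323}}{14323} = \frac{2 \sqrt{542}}{14347} - \frac{13014 i \sqrt{14323}}{14323}$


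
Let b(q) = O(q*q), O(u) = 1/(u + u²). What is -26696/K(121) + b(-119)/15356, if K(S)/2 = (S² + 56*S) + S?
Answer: -1868487227377149/3014944403900968 ≈ -0.61974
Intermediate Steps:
b(q) = 1/(q²*(1 + q²)) (b(q) = 1/(((q*q))*(1 + q*q)) = 1/((q²)*(1 + q²)) = 1/(q²*(1 + q²)))
K(S) = 2*S² + 114*S (K(S) = 2*((S² + 56*S) + S) = 2*(S² + 57*S) = 2*S² + 114*S)
-26696/K(121) + b(-119)/15356 = -26696*1/(242*(57 + 121)) + 1/(((-119)² + (-119)⁴)*15356) = -26696/(2*121*178) + (1/15356)/(14161 + 200533921) = -26696/43076 + (1/15356)/200548082 = -26696*1/43076 + (1/200548082)*(1/15356) = -6674/10769 + 1/3079616347192 = -1868487227377149/3014944403900968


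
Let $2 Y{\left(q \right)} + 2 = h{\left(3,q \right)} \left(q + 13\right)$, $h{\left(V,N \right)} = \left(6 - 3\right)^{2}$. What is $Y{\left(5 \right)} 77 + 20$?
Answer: $6180$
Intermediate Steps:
$h{\left(V,N \right)} = 9$ ($h{\left(V,N \right)} = 3^{2} = 9$)
$Y{\left(q \right)} = \frac{115}{2} + \frac{9 q}{2}$ ($Y{\left(q \right)} = -1 + \frac{9 \left(q + 13\right)}{2} = -1 + \frac{9 \left(13 + q\right)}{2} = -1 + \frac{117 + 9 q}{2} = -1 + \left(\frac{117}{2} + \frac{9 q}{2}\right) = \frac{115}{2} + \frac{9 q}{2}$)
$Y{\left(5 \right)} 77 + 20 = \left(\frac{115}{2} + \frac{9}{2} \cdot 5\right) 77 + 20 = \left(\frac{115}{2} + \frac{45}{2}\right) 77 + 20 = 80 \cdot 77 + 20 = 6160 + 20 = 6180$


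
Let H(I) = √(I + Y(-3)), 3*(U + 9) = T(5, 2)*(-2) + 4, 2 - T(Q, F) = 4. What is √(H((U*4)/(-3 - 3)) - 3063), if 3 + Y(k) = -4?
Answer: √(-27567 + 15*I)/3 ≈ 0.015057 + 55.344*I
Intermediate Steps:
T(Q, F) = -2 (T(Q, F) = 2 - 1*4 = 2 - 4 = -2)
Y(k) = -7 (Y(k) = -3 - 4 = -7)
U = -19/3 (U = -9 + (-2*(-2) + 4)/3 = -9 + (4 + 4)/3 = -9 + (⅓)*8 = -9 + 8/3 = -19/3 ≈ -6.3333)
H(I) = √(-7 + I) (H(I) = √(I - 7) = √(-7 + I))
√(H((U*4)/(-3 - 3)) - 3063) = √(√(-7 + (-19/3*4)/(-3 - 3)) - 3063) = √(√(-7 - 76/3/(-6)) - 3063) = √(√(-7 - 76/3*(-⅙)) - 3063) = √(√(-7 + 38/9) - 3063) = √(√(-25/9) - 3063) = √(5*I/3 - 3063) = √(-3063 + 5*I/3)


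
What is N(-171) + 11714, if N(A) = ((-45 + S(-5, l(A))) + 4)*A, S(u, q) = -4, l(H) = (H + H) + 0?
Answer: 19409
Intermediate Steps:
l(H) = 2*H (l(H) = 2*H + 0 = 2*H)
N(A) = -45*A (N(A) = ((-45 - 4) + 4)*A = (-49 + 4)*A = -45*A)
N(-171) + 11714 = -45*(-171) + 11714 = 7695 + 11714 = 19409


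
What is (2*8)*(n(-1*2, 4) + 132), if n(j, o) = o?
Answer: 2176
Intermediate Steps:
(2*8)*(n(-1*2, 4) + 132) = (2*8)*(4 + 132) = 16*136 = 2176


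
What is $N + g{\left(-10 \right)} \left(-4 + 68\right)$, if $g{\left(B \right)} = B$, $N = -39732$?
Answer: $-40372$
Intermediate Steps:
$N + g{\left(-10 \right)} \left(-4 + 68\right) = -39732 - 10 \left(-4 + 68\right) = -39732 - 640 = -40372$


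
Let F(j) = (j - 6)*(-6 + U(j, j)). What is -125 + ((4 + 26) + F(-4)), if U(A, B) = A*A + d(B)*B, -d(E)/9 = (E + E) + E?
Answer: 4125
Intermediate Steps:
d(E) = -27*E (d(E) = -9*((E + E) + E) = -9*(2*E + E) = -27*E)
U(A, B) = A**2 - 27*B**2 (U(A, B) = A*A + (-27*B)*B = A**2 - 27*B**2)
F(j) = (-6 + j)*(-6 - 26*j**2) (F(j) = (j - 6)*(-6 + (j**2 - 27*j**2)) = (-6 + j)*(-6 - 26*j**2))
-125 + ((4 + 26) + F(-4)) = -125 + ((4 + 26) + (36 - 26*(-4)**3 - 6*(-4) + 156*(-4)**2)) = -125 + (30 + (36 - 26*(-64) + 24 + 156*16)) = -125 + (30 + (36 + 1664 + 24 + 2496)) = -125 + (30 + 4220) = -125 + 4250 = 4125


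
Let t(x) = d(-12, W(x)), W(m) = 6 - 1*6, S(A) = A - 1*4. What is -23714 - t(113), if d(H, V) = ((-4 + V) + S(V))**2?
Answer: -23778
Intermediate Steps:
S(A) = -4 + A (S(A) = A - 4 = -4 + A)
W(m) = 0 (W(m) = 6 - 6 = 0)
d(H, V) = (-8 + 2*V)**2 (d(H, V) = ((-4 + V) + (-4 + V))**2 = (-8 + 2*V)**2)
t(x) = 64 (t(x) = 4*(-4 + 0)**2 = 4*(-4)**2 = 4*16 = 64)
-23714 - t(113) = -23714 - 1*64 = -23714 - 64 = -23778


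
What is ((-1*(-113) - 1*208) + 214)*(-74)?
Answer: -8806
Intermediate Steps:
((-1*(-113) - 1*208) + 214)*(-74) = ((113 - 208) + 214)*(-74) = (-95 + 214)*(-74) = 119*(-74) = -8806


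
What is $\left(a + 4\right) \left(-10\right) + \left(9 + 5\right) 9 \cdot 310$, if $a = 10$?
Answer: $38920$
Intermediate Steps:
$\left(a + 4\right) \left(-10\right) + \left(9 + 5\right) 9 \cdot 310 = \left(10 + 4\right) \left(-10\right) + \left(9 + 5\right) 9 \cdot 310 = 14 \left(-10\right) + 14 \cdot 9 \cdot 310 = -140 + 126 \cdot 310 = -140 + 39060 = 38920$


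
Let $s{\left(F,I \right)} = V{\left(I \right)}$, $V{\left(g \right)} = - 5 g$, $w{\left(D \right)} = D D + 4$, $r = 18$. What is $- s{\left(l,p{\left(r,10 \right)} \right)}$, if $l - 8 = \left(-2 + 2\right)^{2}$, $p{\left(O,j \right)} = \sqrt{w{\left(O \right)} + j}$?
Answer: $65 \sqrt{2} \approx 91.924$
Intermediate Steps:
$w{\left(D \right)} = 4 + D^{2}$ ($w{\left(D \right)} = D^{2} + 4 = 4 + D^{2}$)
$p{\left(O,j \right)} = \sqrt{4 + j + O^{2}}$ ($p{\left(O,j \right)} = \sqrt{\left(4 + O^{2}\right) + j} = \sqrt{4 + j + O^{2}}$)
$l = 8$ ($l = 8 + \left(-2 + 2\right)^{2} = 8 + 0^{2} = 8 + 0 = 8$)
$s{\left(F,I \right)} = - 5 I$
$- s{\left(l,p{\left(r,10 \right)} \right)} = - \left(-5\right) \sqrt{4 + 10 + 18^{2}} = - \left(-5\right) \sqrt{4 + 10 + 324} = - \left(-5\right) \sqrt{338} = - \left(-5\right) 13 \sqrt{2} = - \left(-65\right) \sqrt{2} = 65 \sqrt{2}$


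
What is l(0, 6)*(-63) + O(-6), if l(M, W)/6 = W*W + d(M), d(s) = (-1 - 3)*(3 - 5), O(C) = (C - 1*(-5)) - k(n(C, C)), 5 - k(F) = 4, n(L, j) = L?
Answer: -16634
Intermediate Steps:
k(F) = 1 (k(F) = 5 - 1*4 = 5 - 4 = 1)
O(C) = 4 + C (O(C) = (C - 1*(-5)) - 1*1 = (C + 5) - 1 = (5 + C) - 1 = 4 + C)
d(s) = 8 (d(s) = -4*(-2) = 8)
l(M, W) = 48 + 6*W² (l(M, W) = 6*(W*W + 8) = 6*(W² + 8) = 6*(8 + W²) = 48 + 6*W²)
l(0, 6)*(-63) + O(-6) = (48 + 6*6²)*(-63) + (4 - 6) = (48 + 6*36)*(-63) - 2 = (48 + 216)*(-63) - 2 = 264*(-63) - 2 = -16632 - 2 = -16634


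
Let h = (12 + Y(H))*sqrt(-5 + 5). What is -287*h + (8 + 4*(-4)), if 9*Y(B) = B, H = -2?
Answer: -8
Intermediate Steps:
Y(B) = B/9
h = 0 (h = (12 + (1/9)*(-2))*sqrt(-5 + 5) = (12 - 2/9)*sqrt(0) = (106/9)*0 = 0)
-287*h + (8 + 4*(-4)) = -287*0 + (8 + 4*(-4)) = 0 + (8 - 16) = 0 - 8 = -8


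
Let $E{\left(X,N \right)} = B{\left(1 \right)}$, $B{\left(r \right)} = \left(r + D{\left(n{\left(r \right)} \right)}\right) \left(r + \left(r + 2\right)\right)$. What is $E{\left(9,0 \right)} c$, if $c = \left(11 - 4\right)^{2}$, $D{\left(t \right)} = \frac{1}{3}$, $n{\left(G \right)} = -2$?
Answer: $\frac{784}{3} \approx 261.33$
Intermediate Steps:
$D{\left(t \right)} = \frac{1}{3}$
$B{\left(r \right)} = \left(2 + 2 r\right) \left(\frac{1}{3} + r\right)$ ($B{\left(r \right)} = \left(r + \frac{1}{3}\right) \left(r + \left(r + 2\right)\right) = \left(\frac{1}{3} + r\right) \left(r + \left(2 + r\right)\right) = \left(\frac{1}{3} + r\right) \left(2 + 2 r\right) = \left(2 + 2 r\right) \left(\frac{1}{3} + r\right)$)
$E{\left(X,N \right)} = \frac{16}{3}$ ($E{\left(X,N \right)} = \frac{2}{3} + 2 \cdot 1^{2} + \frac{8}{3} \cdot 1 = \frac{2}{3} + 2 \cdot 1 + \frac{8}{3} = \frac{2}{3} + 2 + \frac{8}{3} = \frac{16}{3}$)
$c = 49$ ($c = 7^{2} = 49$)
$E{\left(9,0 \right)} c = \frac{16}{3} \cdot 49 = \frac{784}{3}$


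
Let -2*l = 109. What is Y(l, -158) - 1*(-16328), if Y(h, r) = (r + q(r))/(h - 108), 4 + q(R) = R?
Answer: 1061448/65 ≈ 16330.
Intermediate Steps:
q(R) = -4 + R
l = -109/2 (l = -½*109 = -109/2 ≈ -54.500)
Y(h, r) = (-4 + 2*r)/(-108 + h) (Y(h, r) = (r + (-4 + r))/(h - 108) = (-4 + 2*r)/(-108 + h))
Y(l, -158) - 1*(-16328) = 2*(-2 - 158)/(-108 - 109/2) - 1*(-16328) = 2*(-160)/(-325/2) + 16328 = 2*(-2/325)*(-160) + 16328 = 128/65 + 16328 = 1061448/65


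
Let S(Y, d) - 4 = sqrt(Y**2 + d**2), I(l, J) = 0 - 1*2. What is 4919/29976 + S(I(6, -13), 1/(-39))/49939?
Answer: 245769845/1496971464 + sqrt(6085)/1947621 ≈ 0.16422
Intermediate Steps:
I(l, J) = -2 (I(l, J) = 0 - 2 = -2)
S(Y, d) = 4 + sqrt(Y**2 + d**2)
4919/29976 + S(I(6, -13), 1/(-39))/49939 = 4919/29976 + (4 + sqrt((-2)**2 + (1/(-39))**2))/49939 = 4919*(1/29976) + (4 + sqrt(4 + (-1/39)**2))*(1/49939) = 4919/29976 + (4 + sqrt(4 + 1/1521))*(1/49939) = 4919/29976 + (4 + sqrt(6085/1521))*(1/49939) = 4919/29976 + (4 + sqrt(6085)/39)*(1/49939) = 4919/29976 + (4/49939 + sqrt(6085)/1947621) = 245769845/1496971464 + sqrt(6085)/1947621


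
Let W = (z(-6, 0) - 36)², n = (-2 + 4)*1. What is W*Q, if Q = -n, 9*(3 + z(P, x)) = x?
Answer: -3042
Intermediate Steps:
z(P, x) = -3 + x/9
n = 2 (n = 2*1 = 2)
Q = -2 (Q = -1*2 = -2)
W = 1521 (W = ((-3 + (⅑)*0) - 36)² = ((-3 + 0) - 36)² = (-3 - 36)² = (-39)² = 1521)
W*Q = 1521*(-2) = -3042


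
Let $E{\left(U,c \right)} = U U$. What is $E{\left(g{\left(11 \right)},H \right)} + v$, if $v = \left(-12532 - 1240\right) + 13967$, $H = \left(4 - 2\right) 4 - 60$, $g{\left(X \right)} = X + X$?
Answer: $679$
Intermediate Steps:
$g{\left(X \right)} = 2 X$
$H = -52$ ($H = 2 \cdot 4 - 60 = 8 - 60 = -52$)
$E{\left(U,c \right)} = U^{2}$
$v = 195$ ($v = -13772 + 13967 = 195$)
$E{\left(g{\left(11 \right)},H \right)} + v = \left(2 \cdot 11\right)^{2} + 195 = 22^{2} + 195 = 484 + 195 = 679$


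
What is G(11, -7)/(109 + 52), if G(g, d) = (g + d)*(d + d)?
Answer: -8/23 ≈ -0.34783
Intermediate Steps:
G(g, d) = 2*d*(d + g) (G(g, d) = (d + g)*(2*d) = 2*d*(d + g))
G(11, -7)/(109 + 52) = (2*(-7)*(-7 + 11))/(109 + 52) = (2*(-7)*4)/161 = (1/161)*(-56) = -8/23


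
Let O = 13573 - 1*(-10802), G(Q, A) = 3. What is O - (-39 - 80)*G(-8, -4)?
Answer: 24732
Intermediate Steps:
O = 24375 (O = 13573 + 10802 = 24375)
O - (-39 - 80)*G(-8, -4) = 24375 - (-39 - 80)*3 = 24375 - (-119)*3 = 24375 - 1*(-357) = 24375 + 357 = 24732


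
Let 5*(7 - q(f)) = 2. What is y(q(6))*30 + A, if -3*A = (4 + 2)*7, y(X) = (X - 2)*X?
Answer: 4484/5 ≈ 896.80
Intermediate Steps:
q(f) = 33/5 (q(f) = 7 - 1/5*2 = 7 - 2/5 = 33/5)
y(X) = X*(-2 + X) (y(X) = (-2 + X)*X = X*(-2 + X))
A = -14 (A = -(4 + 2)*7/3 = -2*7 = -1/3*42 = -14)
y(q(6))*30 + A = (33*(-2 + 33/5)/5)*30 - 14 = ((33/5)*(23/5))*30 - 14 = (759/25)*30 - 14 = 4554/5 - 14 = 4484/5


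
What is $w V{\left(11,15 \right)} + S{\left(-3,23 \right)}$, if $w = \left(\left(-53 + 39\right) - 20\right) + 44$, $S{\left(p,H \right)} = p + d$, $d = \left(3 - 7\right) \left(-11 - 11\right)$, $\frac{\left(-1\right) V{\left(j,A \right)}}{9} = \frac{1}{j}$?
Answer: $\frac{845}{11} \approx 76.818$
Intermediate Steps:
$V{\left(j,A \right)} = - \frac{9}{j}$
$d = 88$ ($d = \left(-4\right) \left(-22\right) = 88$)
$S{\left(p,H \right)} = 88 + p$ ($S{\left(p,H \right)} = p + 88 = 88 + p$)
$w = 10$ ($w = \left(-14 - 20\right) + 44 = -34 + 44 = 10$)
$w V{\left(11,15 \right)} + S{\left(-3,23 \right)} = 10 \left(- \frac{9}{11}\right) + \left(88 - 3\right) = 10 \left(\left(-9\right) \frac{1}{11}\right) + 85 = 10 \left(- \frac{9}{11}\right) + 85 = - \frac{90}{11} + 85 = \frac{845}{11}$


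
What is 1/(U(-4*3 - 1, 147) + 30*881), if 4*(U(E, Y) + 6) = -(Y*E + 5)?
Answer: 2/53801 ≈ 3.7174e-5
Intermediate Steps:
U(E, Y) = -29/4 - E*Y/4 (U(E, Y) = -6 + (-(Y*E + 5))/4 = -6 + (-(E*Y + 5))/4 = -6 + (-(5 + E*Y))/4 = -6 + (-5 - E*Y)/4 = -6 + (-5/4 - E*Y/4) = -29/4 - E*Y/4)
1/(U(-4*3 - 1, 147) + 30*881) = 1/((-29/4 - ¼*(-4*3 - 1)*147) + 30*881) = 1/((-29/4 - ¼*(-12 - 1)*147) + 26430) = 1/((-29/4 - ¼*(-13)*147) + 26430) = 1/((-29/4 + 1911/4) + 26430) = 1/(941/2 + 26430) = 1/(53801/2) = 2/53801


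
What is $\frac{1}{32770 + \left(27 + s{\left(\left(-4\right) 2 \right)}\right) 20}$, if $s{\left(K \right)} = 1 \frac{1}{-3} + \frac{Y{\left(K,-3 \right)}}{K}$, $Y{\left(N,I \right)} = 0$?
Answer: $\frac{3}{99910} \approx 3.0027 \cdot 10^{-5}$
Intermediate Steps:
$s{\left(K \right)} = - \frac{1}{3}$ ($s{\left(K \right)} = 1 \frac{1}{-3} + \frac{0}{K} = 1 \left(- \frac{1}{3}\right) + 0 = - \frac{1}{3} + 0 = - \frac{1}{3}$)
$\frac{1}{32770 + \left(27 + s{\left(\left(-4\right) 2 \right)}\right) 20} = \frac{1}{32770 + \left(27 - \frac{1}{3}\right) 20} = \frac{1}{32770 + \frac{80}{3} \cdot 20} = \frac{1}{32770 + \frac{1600}{3}} = \frac{1}{\frac{99910}{3}} = \frac{3}{99910}$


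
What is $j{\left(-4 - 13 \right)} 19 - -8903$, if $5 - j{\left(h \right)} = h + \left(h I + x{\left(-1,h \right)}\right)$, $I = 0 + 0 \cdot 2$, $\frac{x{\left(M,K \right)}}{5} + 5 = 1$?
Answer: $9701$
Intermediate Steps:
$x{\left(M,K \right)} = -20$ ($x{\left(M,K \right)} = -25 + 5 \cdot 1 = -25 + 5 = -20$)
$I = 0$ ($I = 0 + 0 = 0$)
$j{\left(h \right)} = 25 - h$ ($j{\left(h \right)} = 5 - \left(h + \left(h 0 - 20\right)\right) = 5 - \left(h + \left(0 - 20\right)\right) = 5 - \left(h - 20\right) = 5 - \left(-20 + h\right) = 25 - h$)
$j{\left(-4 - 13 \right)} 19 - -8903 = \left(25 - \left(-4 - 13\right)\right) 19 - -8903 = \left(25 - -17\right) 19 + 8903 = \left(25 + 17\right) 19 + 8903 = 42 \cdot 19 + 8903 = 798 + 8903 = 9701$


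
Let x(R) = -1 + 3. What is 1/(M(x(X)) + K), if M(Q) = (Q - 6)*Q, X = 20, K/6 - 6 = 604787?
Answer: 1/3628750 ≈ 2.7558e-7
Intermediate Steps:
K = 3628758 (K = 36 + 6*604787 = 36 + 3628722 = 3628758)
x(R) = 2
M(Q) = Q*(-6 + Q) (M(Q) = (-6 + Q)*Q = Q*(-6 + Q))
1/(M(x(X)) + K) = 1/(2*(-6 + 2) + 3628758) = 1/(2*(-4) + 3628758) = 1/(-8 + 3628758) = 1/3628750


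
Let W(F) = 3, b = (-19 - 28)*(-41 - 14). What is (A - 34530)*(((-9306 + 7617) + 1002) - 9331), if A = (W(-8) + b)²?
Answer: -66752077852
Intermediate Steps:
b = 2585 (b = -47*(-55) = 2585)
A = 6697744 (A = (3 + 2585)² = 2588² = 6697744)
(A - 34530)*(((-9306 + 7617) + 1002) - 9331) = (6697744 - 34530)*(((-9306 + 7617) + 1002) - 9331) = 6663214*((-1689 + 1002) - 9331) = 6663214*(-687 - 9331) = 6663214*(-10018) = -66752077852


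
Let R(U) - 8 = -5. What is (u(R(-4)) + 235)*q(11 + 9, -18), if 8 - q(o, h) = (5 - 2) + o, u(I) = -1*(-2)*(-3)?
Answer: -3435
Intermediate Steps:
R(U) = 3 (R(U) = 8 - 5 = 3)
u(I) = -6 (u(I) = 2*(-3) = -6)
q(o, h) = 5 - o (q(o, h) = 8 - ((5 - 2) + o) = 8 - (3 + o) = 8 + (-3 - o) = 5 - o)
(u(R(-4)) + 235)*q(11 + 9, -18) = (-6 + 235)*(5 - (11 + 9)) = 229*(5 - 1*20) = 229*(5 - 20) = 229*(-15) = -3435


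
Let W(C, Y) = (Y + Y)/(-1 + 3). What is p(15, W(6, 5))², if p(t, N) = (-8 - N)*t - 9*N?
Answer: 57600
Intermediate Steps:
W(C, Y) = Y (W(C, Y) = (2*Y)/2 = (2*Y)*(½) = Y)
p(t, N) = -9*N + t*(-8 - N) (p(t, N) = t*(-8 - N) - 9*N = -9*N + t*(-8 - N))
p(15, W(6, 5))² = (-9*5 - 8*15 - 1*5*15)² = (-45 - 120 - 75)² = (-240)² = 57600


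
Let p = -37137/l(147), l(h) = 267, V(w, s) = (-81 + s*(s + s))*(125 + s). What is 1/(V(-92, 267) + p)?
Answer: 89/4971422957 ≈ 1.7902e-8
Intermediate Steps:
V(w, s) = (-81 + 2*s²)*(125 + s) (V(w, s) = (-81 + s*(2*s))*(125 + s) = (-81 + 2*s²)*(125 + s))
p = -12379/89 (p = -37137/267 = -37137*1/267 = -12379/89 ≈ -139.09)
1/(V(-92, 267) + p) = 1/((-10125 - 81*267 + 2*267³ + 250*267²) - 12379/89) = 1/((-10125 - 21627 + 2*19034163 + 250*71289) - 12379/89) = 1/((-10125 - 21627 + 38068326 + 17822250) - 12379/89) = 1/(55858824 - 12379/89) = 1/(4971422957/89) = 89/4971422957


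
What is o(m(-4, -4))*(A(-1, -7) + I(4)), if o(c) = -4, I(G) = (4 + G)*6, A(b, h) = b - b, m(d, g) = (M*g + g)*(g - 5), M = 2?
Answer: -192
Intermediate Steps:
m(d, g) = 3*g*(-5 + g) (m(d, g) = (2*g + g)*(g - 5) = (3*g)*(-5 + g) = 3*g*(-5 + g))
A(b, h) = 0
I(G) = 24 + 6*G
o(m(-4, -4))*(A(-1, -7) + I(4)) = -4*(0 + (24 + 6*4)) = -4*(0 + (24 + 24)) = -4*(0 + 48) = -4*48 = -192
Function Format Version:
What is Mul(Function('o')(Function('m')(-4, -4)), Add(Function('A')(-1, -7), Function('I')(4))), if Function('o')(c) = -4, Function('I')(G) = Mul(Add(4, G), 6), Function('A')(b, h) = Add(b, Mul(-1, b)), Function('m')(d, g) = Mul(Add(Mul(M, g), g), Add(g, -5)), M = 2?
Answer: -192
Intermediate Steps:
Function('m')(d, g) = Mul(3, g, Add(-5, g)) (Function('m')(d, g) = Mul(Add(Mul(2, g), g), Add(g, -5)) = Mul(Mul(3, g), Add(-5, g)) = Mul(3, g, Add(-5, g)))
Function('A')(b, h) = 0
Function('I')(G) = Add(24, Mul(6, G))
Mul(Function('o')(Function('m')(-4, -4)), Add(Function('A')(-1, -7), Function('I')(4))) = Mul(-4, Add(0, Add(24, Mul(6, 4)))) = Mul(-4, Add(0, Add(24, 24))) = Mul(-4, Add(0, 48)) = Mul(-4, 48) = -192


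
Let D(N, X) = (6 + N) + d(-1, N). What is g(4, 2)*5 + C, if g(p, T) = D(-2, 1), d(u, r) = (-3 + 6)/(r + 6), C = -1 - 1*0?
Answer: 91/4 ≈ 22.750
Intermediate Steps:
C = -1 (C = -1 + 0 = -1)
d(u, r) = 3/(6 + r)
D(N, X) = 6 + N + 3/(6 + N) (D(N, X) = (6 + N) + 3/(6 + N) = 6 + N + 3/(6 + N))
g(p, T) = 19/4 (g(p, T) = 6 - 2 + 3/(6 - 2) = 6 - 2 + 3/4 = 6 - 2 + 3*(¼) = 6 - 2 + ¾ = 19/4)
g(4, 2)*5 + C = (19/4)*5 - 1 = 95/4 - 1 = 91/4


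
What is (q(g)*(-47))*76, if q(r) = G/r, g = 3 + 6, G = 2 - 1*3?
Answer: 3572/9 ≈ 396.89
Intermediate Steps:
G = -1 (G = 2 - 3 = -1)
g = 9
q(r) = -1/r
(q(g)*(-47))*76 = (-1/9*(-47))*76 = (-1*⅑*(-47))*76 = -⅑*(-47)*76 = (47/9)*76 = 3572/9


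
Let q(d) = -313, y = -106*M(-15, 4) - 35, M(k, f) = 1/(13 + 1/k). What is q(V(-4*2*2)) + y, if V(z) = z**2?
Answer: -34551/97 ≈ -356.20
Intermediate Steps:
y = -4190/97 (y = -(-1590)/(1 + 13*(-15)) - 35 = -(-1590)/(1 - 195) - 35 = -(-1590)/(-194) - 35 = -(-1590)*(-1)/194 - 35 = -106*15/194 - 35 = -795/97 - 35 = -4190/97 ≈ -43.196)
q(V(-4*2*2)) + y = -313 - 4190/97 = -34551/97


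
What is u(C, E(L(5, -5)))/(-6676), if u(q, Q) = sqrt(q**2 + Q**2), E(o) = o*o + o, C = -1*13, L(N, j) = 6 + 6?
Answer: -13*sqrt(145)/6676 ≈ -0.023448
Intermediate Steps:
L(N, j) = 12
C = -13
E(o) = o + o**2 (E(o) = o**2 + o = o + o**2)
u(q, Q) = sqrt(Q**2 + q**2)
u(C, E(L(5, -5)))/(-6676) = sqrt((12*(1 + 12))**2 + (-13)**2)/(-6676) = sqrt((12*13)**2 + 169)*(-1/6676) = sqrt(156**2 + 169)*(-1/6676) = sqrt(24336 + 169)*(-1/6676) = sqrt(24505)*(-1/6676) = (13*sqrt(145))*(-1/6676) = -13*sqrt(145)/6676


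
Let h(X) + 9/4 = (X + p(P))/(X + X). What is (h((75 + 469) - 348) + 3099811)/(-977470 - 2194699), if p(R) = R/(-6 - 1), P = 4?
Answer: -4252938289/4352215868 ≈ -0.97719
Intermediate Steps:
p(R) = -R/7 (p(R) = R/(-7) = -R/7)
h(X) = -9/4 + (-4/7 + X)/(2*X) (h(X) = -9/4 + (X - ⅐*4)/(X + X) = -9/4 + (X - 4/7)/((2*X)) = -9/4 + (-4/7 + X)*(1/(2*X)) = -9/4 + (-4/7 + X)/(2*X))
(h((75 + 469) - 348) + 3099811)/(-977470 - 2194699) = ((-8 - 49*((75 + 469) - 348))/(28*((75 + 469) - 348)) + 3099811)/(-977470 - 2194699) = ((-8 - 49*(544 - 348))/(28*(544 - 348)) + 3099811)/(-3172169) = ((1/28)*(-8 - 49*196)/196 + 3099811)*(-1/3172169) = ((1/28)*(1/196)*(-8 - 9604) + 3099811)*(-1/3172169) = ((1/28)*(1/196)*(-9612) + 3099811)*(-1/3172169) = (-2403/1372 + 3099811)*(-1/3172169) = (4252938289/1372)*(-1/3172169) = -4252938289/4352215868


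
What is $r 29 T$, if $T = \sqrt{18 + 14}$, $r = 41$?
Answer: $4756 \sqrt{2} \approx 6726.0$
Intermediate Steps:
$T = 4 \sqrt{2}$ ($T = \sqrt{32} = 4 \sqrt{2} \approx 5.6569$)
$r 29 T = 41 \cdot 29 \cdot 4 \sqrt{2} = 1189 \cdot 4 \sqrt{2} = 4756 \sqrt{2}$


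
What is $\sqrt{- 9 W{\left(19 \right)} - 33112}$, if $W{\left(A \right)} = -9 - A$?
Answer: $2 i \sqrt{8215} \approx 181.27 i$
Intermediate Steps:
$\sqrt{- 9 W{\left(19 \right)} - 33112} = \sqrt{- 9 \left(-9 - 19\right) - 33112} = \sqrt{\left(-9\right) \left(-28\right) - 33112} = \sqrt{252 - 33112} = \sqrt{-32860} = 2 i \sqrt{8215}$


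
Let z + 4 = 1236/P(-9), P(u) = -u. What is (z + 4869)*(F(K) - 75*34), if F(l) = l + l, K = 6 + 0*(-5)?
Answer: -12695922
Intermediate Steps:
K = 6 (K = 6 + 0 = 6)
z = 400/3 (z = -4 + 1236/((-1*(-9))) = -4 + 1236/9 = -4 + 1236*(⅑) = -4 + 412/3 = 400/3 ≈ 133.33)
F(l) = 2*l
(z + 4869)*(F(K) - 75*34) = (400/3 + 4869)*(2*6 - 75*34) = 15007*(12 - 2550)/3 = (15007/3)*(-2538) = -12695922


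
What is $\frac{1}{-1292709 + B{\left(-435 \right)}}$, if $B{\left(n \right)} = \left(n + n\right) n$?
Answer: $- \frac{1}{914259} \approx -1.0938 \cdot 10^{-6}$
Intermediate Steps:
$B{\left(n \right)} = 2 n^{2}$ ($B{\left(n \right)} = 2 n n = 2 n^{2}$)
$\frac{1}{-1292709 + B{\left(-435 \right)}} = \frac{1}{-1292709 + 2 \left(-435\right)^{2}} = \frac{1}{-1292709 + 2 \cdot 189225} = \frac{1}{-1292709 + 378450} = \frac{1}{-914259} = - \frac{1}{914259}$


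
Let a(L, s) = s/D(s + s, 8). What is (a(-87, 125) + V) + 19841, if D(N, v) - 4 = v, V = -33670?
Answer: -165823/12 ≈ -13819.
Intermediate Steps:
D(N, v) = 4 + v
a(L, s) = s/12 (a(L, s) = s/(4 + 8) = s/12)
(a(-87, 125) + V) + 19841 = ((1/12)*125 - 33670) + 19841 = (125/12 - 33670) + 19841 = -403915/12 + 19841 = -165823/12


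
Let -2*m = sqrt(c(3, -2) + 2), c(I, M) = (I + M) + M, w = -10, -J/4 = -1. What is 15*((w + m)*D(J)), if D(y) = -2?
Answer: 315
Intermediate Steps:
J = 4 (J = -4*(-1) = 4)
c(I, M) = I + 2*M
m = -1/2 (m = -sqrt((3 + 2*(-2)) + 2)/2 = -sqrt((3 - 4) + 2)/2 = -sqrt(-1 + 2)/2 = -sqrt(1)/2 = -1/2*1 = -1/2 ≈ -0.50000)
15*((w + m)*D(J)) = 15*((-10 - 1/2)*(-2)) = 15*(-21/2*(-2)) = 15*21 = 315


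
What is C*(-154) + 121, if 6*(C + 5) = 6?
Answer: 737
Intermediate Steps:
C = -4 (C = -5 + (⅙)*6 = -5 + 1 = -4)
C*(-154) + 121 = -4*(-154) + 121 = 616 + 121 = 737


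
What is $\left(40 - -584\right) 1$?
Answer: $624$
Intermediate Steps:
$\left(40 - -584\right) 1 = \left(40 + 584\right) 1 = 624 \cdot 1 = 624$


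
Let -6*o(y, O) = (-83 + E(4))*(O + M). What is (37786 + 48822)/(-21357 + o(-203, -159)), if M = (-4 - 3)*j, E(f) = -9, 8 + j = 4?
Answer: -259824/70097 ≈ -3.7066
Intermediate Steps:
j = -4 (j = -8 + 4 = -4)
M = 28 (M = (-4 - 3)*(-4) = -7*(-4) = 28)
o(y, O) = 1288/3 + 46*O/3 (o(y, O) = -(-83 - 9)*(O + 28)/6 = -(-46)*(28 + O)/3 = -(-2576 - 92*O)/6 = 1288/3 + 46*O/3)
(37786 + 48822)/(-21357 + o(-203, -159)) = (37786 + 48822)/(-21357 + (1288/3 + (46/3)*(-159))) = 86608/(-21357 + (1288/3 - 2438)) = 86608/(-21357 - 6026/3) = 86608/(-70097/3) = 86608*(-3/70097) = -259824/70097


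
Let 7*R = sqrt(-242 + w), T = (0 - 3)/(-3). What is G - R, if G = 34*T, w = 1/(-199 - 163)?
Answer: 34 - I*sqrt(31713010)/2534 ≈ 34.0 - 2.2223*I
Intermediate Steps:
T = 1 (T = -3*(-1/3) = 1)
w = -1/362 (w = 1/(-362) = -1/362 ≈ -0.0027624)
G = 34 (G = 34*1 = 34)
R = I*sqrt(31713010)/2534 (R = sqrt(-242 - 1/362)/7 = sqrt(-87605/362)/7 = (I*sqrt(31713010)/362)/7 = I*sqrt(31713010)/2534 ≈ 2.2223*I)
G - R = 34 - I*sqrt(31713010)/2534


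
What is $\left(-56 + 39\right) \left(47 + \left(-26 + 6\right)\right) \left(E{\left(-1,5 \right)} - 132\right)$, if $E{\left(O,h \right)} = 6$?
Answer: $57834$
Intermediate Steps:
$\left(-56 + 39\right) \left(47 + \left(-26 + 6\right)\right) \left(E{\left(-1,5 \right)} - 132\right) = \left(-56 + 39\right) \left(47 + \left(-26 + 6\right)\right) \left(6 - 132\right) = - 17 \left(47 - 20\right) \left(-126\right) = \left(-17\right) 27 \left(-126\right) = \left(-459\right) \left(-126\right) = 57834$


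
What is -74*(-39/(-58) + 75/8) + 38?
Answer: -81839/116 ≈ -705.51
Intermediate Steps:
-74*(-39/(-58) + 75/8) + 38 = -74*(-39*(-1/58) + 75*(⅛)) + 38 = -74*(39/58 + 75/8) + 38 = -74*2331/232 + 38 = -86247/116 + 38 = -81839/116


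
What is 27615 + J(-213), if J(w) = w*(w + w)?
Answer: 118353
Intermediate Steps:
J(w) = 2*w**2 (J(w) = w*(2*w) = 2*w**2)
27615 + J(-213) = 27615 + 2*(-213)**2 = 27615 + 2*45369 = 27615 + 90738 = 118353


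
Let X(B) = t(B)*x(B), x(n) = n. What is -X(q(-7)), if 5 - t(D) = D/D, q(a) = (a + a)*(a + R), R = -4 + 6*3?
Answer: 392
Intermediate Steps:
R = 14 (R = -4 + 18 = 14)
q(a) = 2*a*(14 + a) (q(a) = (a + a)*(a + 14) = (2*a)*(14 + a) = 2*a*(14 + a))
t(D) = 4 (t(D) = 5 - D/D = 5 - 1*1 = 5 - 1 = 4)
X(B) = 4*B
-X(q(-7)) = -4*2*(-7)*(14 - 7) = -4*2*(-7)*7 = -4*(-98) = -1*(-392) = 392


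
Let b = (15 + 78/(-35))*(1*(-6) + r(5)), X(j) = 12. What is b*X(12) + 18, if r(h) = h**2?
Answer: 102546/35 ≈ 2929.9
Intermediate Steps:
b = 8493/35 (b = (15 + 78/(-35))*(1*(-6) + 5**2) = (15 + 78*(-1/35))*(-6 + 25) = (15 - 78/35)*19 = (447/35)*19 = 8493/35 ≈ 242.66)
b*X(12) + 18 = (8493/35)*12 + 18 = 101916/35 + 18 = 102546/35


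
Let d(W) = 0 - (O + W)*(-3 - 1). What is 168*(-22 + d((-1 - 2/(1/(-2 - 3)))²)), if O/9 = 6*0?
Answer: 50736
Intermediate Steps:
O = 0 (O = 9*(6*0) = 9*0 = 0)
d(W) = 4*W (d(W) = 0 - (0 + W)*(-3 - 1) = 0 - W*(-4) = 0 - (-4)*W = 0 + 4*W = 4*W)
168*(-22 + d((-1 - 2/(1/(-2 - 3)))²)) = 168*(-22 + 4*(-1 - 2/(1/(-2 - 3)))²) = 168*(-22 + 4*(-1 - 2/(1/(-5)))²) = 168*(-22 + 4*(-1 - 2/(-⅕))²) = 168*(-22 + 4*(-1 - 2*(-5))²) = 168*(-22 + 4*(-1 + 10)²) = 168*(-22 + 4*9²) = 168*(-22 + 4*81) = 168*(-22 + 324) = 168*302 = 50736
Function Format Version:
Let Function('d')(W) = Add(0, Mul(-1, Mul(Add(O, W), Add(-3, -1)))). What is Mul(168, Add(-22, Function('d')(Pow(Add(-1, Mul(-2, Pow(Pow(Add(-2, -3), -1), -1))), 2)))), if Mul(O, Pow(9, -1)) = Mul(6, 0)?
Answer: 50736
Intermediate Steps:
O = 0 (O = Mul(9, Mul(6, 0)) = Mul(9, 0) = 0)
Function('d')(W) = Mul(4, W) (Function('d')(W) = Add(0, Mul(-1, Mul(Add(0, W), Add(-3, -1)))) = Add(0, Mul(-1, Mul(W, -4))) = Add(0, Mul(-1, Mul(-4, W))) = Add(0, Mul(4, W)) = Mul(4, W))
Mul(168, Add(-22, Function('d')(Pow(Add(-1, Mul(-2, Pow(Pow(Add(-2, -3), -1), -1))), 2)))) = Mul(168, Add(-22, Mul(4, Pow(Add(-1, Mul(-2, Pow(Pow(Add(-2, -3), -1), -1))), 2)))) = Mul(168, Add(-22, Mul(4, Pow(Add(-1, Mul(-2, Pow(Pow(-5, -1), -1))), 2)))) = Mul(168, Add(-22, Mul(4, Pow(Add(-1, Mul(-2, Pow(Rational(-1, 5), -1))), 2)))) = Mul(168, Add(-22, Mul(4, Pow(Add(-1, Mul(-2, -5)), 2)))) = Mul(168, Add(-22, Mul(4, Pow(Add(-1, 10), 2)))) = Mul(168, Add(-22, Mul(4, Pow(9, 2)))) = Mul(168, Add(-22, Mul(4, 81))) = Mul(168, Add(-22, 324)) = Mul(168, 302) = 50736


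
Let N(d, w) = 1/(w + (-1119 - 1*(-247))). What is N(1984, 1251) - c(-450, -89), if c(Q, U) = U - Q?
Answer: -136818/379 ≈ -361.00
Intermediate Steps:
N(d, w) = 1/(-872 + w) (N(d, w) = 1/(w + (-1119 + 247)) = 1/(w - 872) = 1/(-872 + w))
N(1984, 1251) - c(-450, -89) = 1/(-872 + 1251) - (-89 - 1*(-450)) = 1/379 - (-89 + 450) = 1/379 - 1*361 = 1/379 - 361 = -136818/379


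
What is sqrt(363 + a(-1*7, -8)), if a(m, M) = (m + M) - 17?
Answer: sqrt(331) ≈ 18.193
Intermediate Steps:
a(m, M) = -17 + M + m (a(m, M) = (M + m) - 17 = -17 + M + m)
sqrt(363 + a(-1*7, -8)) = sqrt(363 + (-17 - 8 - 1*7)) = sqrt(363 + (-17 - 8 - 7)) = sqrt(363 - 32) = sqrt(331)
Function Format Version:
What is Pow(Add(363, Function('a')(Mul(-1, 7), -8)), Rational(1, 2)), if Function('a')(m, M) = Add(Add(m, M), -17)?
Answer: Pow(331, Rational(1, 2)) ≈ 18.193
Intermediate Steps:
Function('a')(m, M) = Add(-17, M, m) (Function('a')(m, M) = Add(Add(M, m), -17) = Add(-17, M, m))
Pow(Add(363, Function('a')(Mul(-1, 7), -8)), Rational(1, 2)) = Pow(Add(363, Add(-17, -8, Mul(-1, 7))), Rational(1, 2)) = Pow(Add(363, Add(-17, -8, -7)), Rational(1, 2)) = Pow(Add(363, -32), Rational(1, 2)) = Pow(331, Rational(1, 2))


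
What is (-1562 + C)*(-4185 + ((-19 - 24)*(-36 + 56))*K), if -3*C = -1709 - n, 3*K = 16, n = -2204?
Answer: 45446005/3 ≈ 1.5149e+7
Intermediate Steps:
K = 16/3 (K = (⅓)*16 = 16/3 ≈ 5.3333)
C = -165 (C = -(-1709 - 1*(-2204))/3 = -(-1709 + 2204)/3 = -⅓*495 = -165)
(-1562 + C)*(-4185 + ((-19 - 24)*(-36 + 56))*K) = (-1562 - 165)*(-4185 + ((-19 - 24)*(-36 + 56))*(16/3)) = -1727*(-4185 - 43*20*(16/3)) = -1727*(-4185 - 860*16/3) = -1727*(-4185 - 13760/3) = -1727*(-26315/3) = 45446005/3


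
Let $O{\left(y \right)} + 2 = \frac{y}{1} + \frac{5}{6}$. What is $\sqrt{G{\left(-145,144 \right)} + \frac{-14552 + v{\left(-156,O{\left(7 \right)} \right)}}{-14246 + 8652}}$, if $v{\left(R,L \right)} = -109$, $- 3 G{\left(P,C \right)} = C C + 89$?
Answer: $\frac{i \sqrt{1954281806394}}{16782} \approx 83.301 i$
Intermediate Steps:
$G{\left(P,C \right)} = - \frac{89}{3} - \frac{C^{2}}{3}$ ($G{\left(P,C \right)} = - \frac{C C + 89}{3} = - \frac{C^{2} + 89}{3} = - \frac{89 + C^{2}}{3} = - \frac{89}{3} - \frac{C^{2}}{3}$)
$O{\left(y \right)} = - \frac{7}{6} + y$ ($O{\left(y \right)} = -2 + \left(\frac{y}{1} + \frac{5}{6}\right) = -2 + \left(y 1 + 5 \cdot \frac{1}{6}\right) = -2 + \left(y + \frac{5}{6}\right) = -2 + \left(\frac{5}{6} + y\right) = - \frac{7}{6} + y$)
$\sqrt{G{\left(-145,144 \right)} + \frac{-14552 + v{\left(-156,O{\left(7 \right)} \right)}}{-14246 + 8652}} = \sqrt{\left(- \frac{89}{3} - \frac{144^{2}}{3}\right) + \frac{-14552 - 109}{-14246 + 8652}} = \sqrt{\left(- \frac{89}{3} - 6912\right) - \frac{14661}{-5594}} = \sqrt{\left(- \frac{89}{3} - 6912\right) - - \frac{14661}{5594}} = \sqrt{- \frac{20825}{3} + \frac{14661}{5594}} = \sqrt{- \frac{116451067}{16782}} = \frac{i \sqrt{1954281806394}}{16782}$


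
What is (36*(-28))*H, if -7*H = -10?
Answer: -1440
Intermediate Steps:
H = 10/7 (H = -1/7*(-10) = 10/7 ≈ 1.4286)
(36*(-28))*H = (36*(-28))*(10/7) = -1008*10/7 = -1440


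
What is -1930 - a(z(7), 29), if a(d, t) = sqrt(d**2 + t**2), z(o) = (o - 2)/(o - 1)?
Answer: -1930 - sqrt(30301)/6 ≈ -1959.0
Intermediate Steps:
z(o) = (-2 + o)/(-1 + o)
-1930 - a(z(7), 29) = -1930 - sqrt(((-2 + 7)/(-1 + 7))**2 + 29**2) = -1930 - sqrt((5/6)**2 + 841) = -1930 - sqrt(25/36 + 841) = -1930 - sqrt(30301/36) = -1930 - sqrt(30301)/6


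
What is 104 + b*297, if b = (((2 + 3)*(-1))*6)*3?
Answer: -26626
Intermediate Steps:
b = -90 (b = ((5*(-1))*6)*3 = -5*6*3 = -30*3 = -90)
104 + b*297 = 104 - 90*297 = 104 - 26730 = -26626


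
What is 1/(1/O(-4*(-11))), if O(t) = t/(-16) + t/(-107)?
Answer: -1353/428 ≈ -3.1612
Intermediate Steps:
O(t) = -123*t/1712 (O(t) = t*(-1/16) + t*(-1/107) = -t/16 - t/107 = -123*t/1712)
1/(1/O(-4*(-11))) = 1/(1/(-(-123)*(-11)/428)) = 1/(1/(-123/1712*44)) = 1/(1/(-1353/428)) = 1/(-428/1353) = -1353/428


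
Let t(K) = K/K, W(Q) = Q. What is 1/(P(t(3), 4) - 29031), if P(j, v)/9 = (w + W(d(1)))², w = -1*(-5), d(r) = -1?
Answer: -1/28887 ≈ -3.4618e-5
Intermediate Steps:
t(K) = 1
w = 5
P(j, v) = 144 (P(j, v) = 9*(5 - 1)² = 9*4² = 9*16 = 144)
1/(P(t(3), 4) - 29031) = 1/(144 - 29031) = 1/(-28887) = -1/28887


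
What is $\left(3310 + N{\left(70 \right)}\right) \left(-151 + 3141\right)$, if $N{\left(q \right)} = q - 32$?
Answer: $10010520$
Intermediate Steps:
$N{\left(q \right)} = -32 + q$
$\left(3310 + N{\left(70 \right)}\right) \left(-151 + 3141\right) = \left(3310 + \left(-32 + 70\right)\right) \left(-151 + 3141\right) = \left(3310 + 38\right) 2990 = 3348 \cdot 2990 = 10010520$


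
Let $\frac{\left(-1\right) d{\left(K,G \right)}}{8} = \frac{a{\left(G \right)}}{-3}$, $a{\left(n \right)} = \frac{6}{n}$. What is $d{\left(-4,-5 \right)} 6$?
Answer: $- \frac{96}{5} \approx -19.2$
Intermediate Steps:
$d{\left(K,G \right)} = \frac{16}{G}$ ($d{\left(K,G \right)} = - 8 \frac{6 \frac{1}{G}}{-3} = - 8 \frac{6}{G} \left(- \frac{1}{3}\right) = - 8 \left(- \frac{2}{G}\right) = \frac{16}{G}$)
$d{\left(-4,-5 \right)} 6 = \frac{16}{-5} \cdot 6 = 16 \left(- \frac{1}{5}\right) 6 = \left(- \frac{16}{5}\right) 6 = - \frac{96}{5}$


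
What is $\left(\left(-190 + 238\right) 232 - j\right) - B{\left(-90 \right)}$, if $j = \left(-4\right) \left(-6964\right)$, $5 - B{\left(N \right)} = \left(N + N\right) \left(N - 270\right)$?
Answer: $48075$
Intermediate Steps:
$B{\left(N \right)} = 5 - 2 N \left(-270 + N\right)$ ($B{\left(N \right)} = 5 - \left(N + N\right) \left(N - 270\right) = 5 - 2 N \left(-270 + N\right)$)
$j = 27856$
$\left(\left(-190 + 238\right) 232 - j\right) - B{\left(-90 \right)} = \left(\left(-190 + 238\right) 232 - 27856\right) - \left(5 - 2 \left(-90\right)^{2} + 540 \left(-90\right)\right) = \left(48 \cdot 232 - 27856\right) - \left(5 - 16200 - 48600\right) = \left(11136 - 27856\right) - \left(5 - 16200 - 48600\right) = -16720 - -64795 = -16720 + 64795 = 48075$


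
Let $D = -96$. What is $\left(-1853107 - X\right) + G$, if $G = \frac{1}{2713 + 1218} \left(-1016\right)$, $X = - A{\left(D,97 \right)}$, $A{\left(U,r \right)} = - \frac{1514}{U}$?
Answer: $- \frac{349656126617}{188688} \approx -1.8531 \cdot 10^{6}$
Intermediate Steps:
$X = - \frac{757}{48}$ ($X = - \frac{-1514}{-96} = - \frac{\left(-1514\right) \left(-1\right)}{96} = \left(-1\right) \frac{757}{48} = - \frac{757}{48} \approx -15.771$)
$G = - \frac{1016}{3931}$ ($G = \frac{1}{3931} \left(-1016\right) = - \frac{1016}{3931} \approx -0.25846$)
$\left(-1853107 - X\right) + G = \left(-1853107 - - \frac{757}{48}\right) - \frac{1016}{3931} = \left(-1853107 + \frac{757}{48}\right) - \frac{1016}{3931} = - \frac{88948379}{48} - \frac{1016}{3931} = - \frac{349656126617}{188688}$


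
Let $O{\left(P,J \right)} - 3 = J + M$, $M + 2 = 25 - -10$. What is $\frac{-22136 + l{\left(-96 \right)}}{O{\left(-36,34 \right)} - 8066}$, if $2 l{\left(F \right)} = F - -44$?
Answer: $\frac{11081}{3998} \approx 2.7716$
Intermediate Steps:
$l{\left(F \right)} = 22 + \frac{F}{2}$ ($l{\left(F \right)} = \frac{F - -44}{2} = \frac{F + 44}{2} = \frac{44 + F}{2} = 22 + \frac{F}{2}$)
$M = 33$ ($M = -2 + \left(25 - -10\right) = -2 + \left(25 + 10\right) = -2 + 35 = 33$)
$O{\left(P,J \right)} = 36 + J$ ($O{\left(P,J \right)} = 3 + \left(J + 33\right) = 3 + \left(33 + J\right) = 36 + J$)
$\frac{-22136 + l{\left(-96 \right)}}{O{\left(-36,34 \right)} - 8066} = \frac{-22136 + \left(22 + \frac{1}{2} \left(-96\right)\right)}{\left(36 + 34\right) - 8066} = \frac{-22136 + \left(22 - 48\right)}{70 - 8066} = \frac{-22136 - 26}{-7996} = \left(-22162\right) \left(- \frac{1}{7996}\right) = \frac{11081}{3998}$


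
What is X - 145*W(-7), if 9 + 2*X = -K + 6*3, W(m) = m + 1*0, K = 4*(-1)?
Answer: 2043/2 ≈ 1021.5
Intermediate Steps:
K = -4
W(m) = m (W(m) = m + 0 = m)
X = 13/2 (X = -9/2 + (-1*(-4) + 6*3)/2 = -9/2 + (4 + 18)/2 = -9/2 + (1/2)*22 = -9/2 + 11 = 13/2 ≈ 6.5000)
X - 145*W(-7) = 13/2 - 145*(-7) = 13/2 + 1015 = 2043/2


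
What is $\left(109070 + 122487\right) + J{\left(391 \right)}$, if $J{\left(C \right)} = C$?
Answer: $231948$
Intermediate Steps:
$\left(109070 + 122487\right) + J{\left(391 \right)} = \left(109070 + 122487\right) + 391 = 231557 + 391 = 231948$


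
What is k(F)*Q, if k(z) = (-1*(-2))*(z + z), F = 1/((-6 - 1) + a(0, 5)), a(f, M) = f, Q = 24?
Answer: -96/7 ≈ -13.714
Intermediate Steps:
F = -1/7 (F = 1/((-6 - 1) + 0) = 1/(-7 + 0) = 1/(-7) = -1/7 ≈ -0.14286)
k(z) = 4*z (k(z) = 2*(2*z) = 4*z)
k(F)*Q = (4*(-1/7))*24 = -4/7*24 = -96/7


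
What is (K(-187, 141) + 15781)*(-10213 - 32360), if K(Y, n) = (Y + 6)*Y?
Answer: -2112812844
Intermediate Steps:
K(Y, n) = Y*(6 + Y) (K(Y, n) = (6 + Y)*Y = Y*(6 + Y))
(K(-187, 141) + 15781)*(-10213 - 32360) = (-187*(6 - 187) + 15781)*(-10213 - 32360) = (-187*(-181) + 15781)*(-42573) = (33847 + 15781)*(-42573) = 49628*(-42573) = -2112812844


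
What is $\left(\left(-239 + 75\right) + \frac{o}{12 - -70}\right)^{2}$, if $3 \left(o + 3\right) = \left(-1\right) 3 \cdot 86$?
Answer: $\frac{183250369}{6724} \approx 27253.0$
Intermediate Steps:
$o = -89$ ($o = -3 + \frac{\left(-1\right) 3 \cdot 86}{3} = -3 + \frac{\left(-3\right) 86}{3} = -3 + \frac{1}{3} \left(-258\right) = -3 - 86 = -89$)
$\left(\left(-239 + 75\right) + \frac{o}{12 - -70}\right)^{2} = \left(\left(-239 + 75\right) - \frac{89}{12 - -70}\right)^{2} = \left(-164 - \frac{89}{12 + 70}\right)^{2} = \left(-164 - \frac{89}{82}\right)^{2} = \left(- \frac{13537}{82}\right)^{2} = \frac{183250369}{6724}$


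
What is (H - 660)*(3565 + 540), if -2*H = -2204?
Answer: 1814410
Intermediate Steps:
H = 1102 (H = -1/2*(-2204) = 1102)
(H - 660)*(3565 + 540) = (1102 - 660)*(3565 + 540) = 442*4105 = 1814410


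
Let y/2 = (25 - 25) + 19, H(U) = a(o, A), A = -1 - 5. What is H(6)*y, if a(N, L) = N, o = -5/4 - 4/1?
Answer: -399/2 ≈ -199.50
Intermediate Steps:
o = -21/4 (o = -5*¼ - 4*1 = -5/4 - 4 = -21/4 ≈ -5.2500)
A = -6
H(U) = -21/4
y = 38 (y = 2*((25 - 25) + 19) = 2*(0 + 19) = 2*19 = 38)
H(6)*y = -21/4*38 = -399/2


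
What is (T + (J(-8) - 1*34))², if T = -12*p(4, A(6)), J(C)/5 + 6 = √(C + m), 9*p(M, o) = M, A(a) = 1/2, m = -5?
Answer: 40339/9 - 2080*I*√13/3 ≈ 4482.1 - 2499.8*I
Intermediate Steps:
A(a) = ½
p(M, o) = M/9
J(C) = -30 + 5*√(-5 + C) (J(C) = -30 + 5*√(C - 5) = -30 + 5*√(-5 + C))
T = -16/3 (T = -4*4/3 = -12*4/9 = -16/3 ≈ -5.3333)
(T + (J(-8) - 1*34))² = (-16/3 + ((-30 + 5*√(-5 - 8)) - 1*34))² = (-16/3 + ((-30 + 5*√(-13)) - 34))² = (-16/3 + ((-30 + 5*(I*√13)) - 34))² = (-16/3 + ((-30 + 5*I*√13) - 34))² = (-16/3 + (-64 + 5*I*√13))² = (-208/3 + 5*I*√13)²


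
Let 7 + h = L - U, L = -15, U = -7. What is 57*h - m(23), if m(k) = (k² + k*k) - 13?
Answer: -1900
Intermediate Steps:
h = -15 (h = -7 + (-15 - 1*(-7)) = -7 + (-15 + 7) = -7 - 8 = -15)
m(k) = -13 + 2*k² (m(k) = (k² + k²) - 13 = 2*k² - 13 = -13 + 2*k²)
57*h - m(23) = 57*(-15) - (-13 + 2*23²) = -855 - (-13 + 2*529) = -855 - (-13 + 1058) = -855 - 1*1045 = -855 - 1045 = -1900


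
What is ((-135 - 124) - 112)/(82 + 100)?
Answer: -53/26 ≈ -2.0385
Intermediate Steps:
((-135 - 124) - 112)/(82 + 100) = (-259 - 112)/182 = -371*1/182 = -53/26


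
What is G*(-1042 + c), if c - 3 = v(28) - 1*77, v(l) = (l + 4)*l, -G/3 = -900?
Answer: -594000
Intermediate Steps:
G = 2700 (G = -3*(-900) = 2700)
v(l) = l*(4 + l) (v(l) = (4 + l)*l = l*(4 + l))
c = 822 (c = 3 + (28*(4 + 28) - 1*77) = 3 + (28*32 - 77) = 3 + (896 - 77) = 3 + 819 = 822)
G*(-1042 + c) = 2700*(-1042 + 822) = 2700*(-220) = -594000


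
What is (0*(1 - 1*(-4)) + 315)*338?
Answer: 106470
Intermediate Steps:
(0*(1 - 1*(-4)) + 315)*338 = (0*(1 + 4) + 315)*338 = (0*5 + 315)*338 = (0 + 315)*338 = 315*338 = 106470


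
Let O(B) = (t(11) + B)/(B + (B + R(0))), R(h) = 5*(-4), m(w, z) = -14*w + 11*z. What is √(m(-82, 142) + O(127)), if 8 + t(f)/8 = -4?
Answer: √16488446/78 ≈ 52.059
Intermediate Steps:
t(f) = -96 (t(f) = -64 + 8*(-4) = -64 - 32 = -96)
R(h) = -20
O(B) = (-96 + B)/(-20 + 2*B) (O(B) = (-96 + B)/(B + (B - 20)) = (-96 + B)/(B + (-20 + B)) = (-96 + B)/(-20 + 2*B))
√(m(-82, 142) + O(127)) = √((-14*(-82) + 11*142) + (-96 + 127)/(2*(-10 + 127))) = √((1148 + 1562) + (½)*31/117) = √(2710 + (½)*(1/117)*31) = √(2710 + 31/234) = √(634171/234) = √16488446/78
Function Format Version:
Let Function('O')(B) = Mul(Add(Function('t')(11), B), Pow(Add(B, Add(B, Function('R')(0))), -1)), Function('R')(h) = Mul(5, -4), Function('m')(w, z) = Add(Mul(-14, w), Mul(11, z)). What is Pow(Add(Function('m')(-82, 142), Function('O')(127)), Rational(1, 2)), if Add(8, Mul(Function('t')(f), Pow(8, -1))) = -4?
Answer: Mul(Rational(1, 78), Pow(16488446, Rational(1, 2))) ≈ 52.059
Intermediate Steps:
Function('t')(f) = -96 (Function('t')(f) = Add(-64, Mul(8, -4)) = Add(-64, -32) = -96)
Function('R')(h) = -20
Function('O')(B) = Mul(Pow(Add(-20, Mul(2, B)), -1), Add(-96, B)) (Function('O')(B) = Mul(Add(-96, B), Pow(Add(B, Add(B, -20)), -1)) = Mul(Add(-96, B), Pow(Add(B, Add(-20, B)), -1)) = Mul(Add(-96, B), Pow(Add(-20, Mul(2, B)), -1)) = Mul(Pow(Add(-20, Mul(2, B)), -1), Add(-96, B)))
Pow(Add(Function('m')(-82, 142), Function('O')(127)), Rational(1, 2)) = Pow(Add(Add(Mul(-14, -82), Mul(11, 142)), Mul(Rational(1, 2), Pow(Add(-10, 127), -1), Add(-96, 127))), Rational(1, 2)) = Pow(Add(Add(1148, 1562), Mul(Rational(1, 2), Pow(117, -1), 31)), Rational(1, 2)) = Pow(Add(2710, Mul(Rational(1, 2), Rational(1, 117), 31)), Rational(1, 2)) = Pow(Add(2710, Rational(31, 234)), Rational(1, 2)) = Pow(Rational(634171, 234), Rational(1, 2)) = Mul(Rational(1, 78), Pow(16488446, Rational(1, 2)))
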